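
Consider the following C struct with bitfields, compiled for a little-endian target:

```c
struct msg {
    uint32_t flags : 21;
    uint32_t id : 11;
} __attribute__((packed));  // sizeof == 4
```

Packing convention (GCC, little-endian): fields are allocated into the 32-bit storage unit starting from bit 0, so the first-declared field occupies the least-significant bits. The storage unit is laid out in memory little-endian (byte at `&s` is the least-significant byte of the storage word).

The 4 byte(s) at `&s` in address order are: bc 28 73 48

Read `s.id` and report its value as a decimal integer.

579

[0]=0xbc [1]=0x28 [2]=0x73 [3]=0x48 (little-endian) → word 0x487328bc
flags:21 @ bit 0 → (0x487328bc>>0)&0x1fffff = 0x1328bc
id:11 @ bit 21 → (0x487328bc>>21)&0x7ff = 0x243  ←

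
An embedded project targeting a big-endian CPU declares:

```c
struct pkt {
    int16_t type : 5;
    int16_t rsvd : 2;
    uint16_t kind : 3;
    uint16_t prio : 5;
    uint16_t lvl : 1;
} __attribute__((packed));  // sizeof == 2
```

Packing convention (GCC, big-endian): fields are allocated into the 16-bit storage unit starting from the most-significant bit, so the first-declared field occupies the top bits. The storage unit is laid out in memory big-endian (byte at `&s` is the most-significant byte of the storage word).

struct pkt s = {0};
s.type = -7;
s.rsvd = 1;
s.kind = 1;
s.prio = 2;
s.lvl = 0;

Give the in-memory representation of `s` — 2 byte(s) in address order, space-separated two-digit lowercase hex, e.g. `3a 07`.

type (5b) val=-7 bits=0x19 at bit 11: 0xc800
rsvd (2b) val=1 bits=0x1 at bit 9: 0xca00
kind (3b) val=1 bits=0x1 at bit 6: 0xca40
prio (5b) val=2 bits=0x2 at bit 1: 0xca44
lvl (1b) val=0 bits=0x0 at bit 0: 0xca44
word = 0xca44 → big-endian bytes:
  [0]=0xca  [1]=0x44

ca 44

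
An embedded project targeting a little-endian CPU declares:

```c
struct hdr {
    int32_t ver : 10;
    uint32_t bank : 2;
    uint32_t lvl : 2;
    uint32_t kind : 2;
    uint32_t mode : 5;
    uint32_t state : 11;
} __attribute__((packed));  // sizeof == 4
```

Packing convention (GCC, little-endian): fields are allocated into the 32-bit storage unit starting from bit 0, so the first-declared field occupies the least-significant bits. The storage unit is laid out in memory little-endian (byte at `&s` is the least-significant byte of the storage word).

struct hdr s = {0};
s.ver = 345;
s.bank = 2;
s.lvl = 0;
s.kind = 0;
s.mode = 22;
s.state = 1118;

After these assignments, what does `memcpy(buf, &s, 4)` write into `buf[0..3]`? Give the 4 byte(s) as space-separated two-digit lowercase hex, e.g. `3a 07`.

ver:10 = 345 → 0x159 << 0 → word 0x00000159
bank:2 = 2 → 0x2 << 10 → word 0x00000959
lvl:2 = 0 → 0x0 << 12 → word 0x00000959
kind:2 = 0 → 0x0 << 14 → word 0x00000959
mode:5 = 22 → 0x16 << 16 → word 0x00160959
state:11 = 1118 → 0x45e << 21 → word 0x8bd60959
word = 0x8bd60959 → little-endian bytes:
  [0]=0x59  [1]=0x09  [2]=0xd6  [3]=0x8b

59 09 d6 8b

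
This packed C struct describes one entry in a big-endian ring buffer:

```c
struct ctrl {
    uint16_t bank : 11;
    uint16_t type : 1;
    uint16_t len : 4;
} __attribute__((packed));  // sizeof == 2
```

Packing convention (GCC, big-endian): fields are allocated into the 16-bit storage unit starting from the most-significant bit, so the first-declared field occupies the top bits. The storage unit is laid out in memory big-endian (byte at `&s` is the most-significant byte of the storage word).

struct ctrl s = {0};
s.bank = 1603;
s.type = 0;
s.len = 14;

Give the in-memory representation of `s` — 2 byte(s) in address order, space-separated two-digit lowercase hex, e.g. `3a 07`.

c8 6e

bank (11b) val=1603 bits=0x643 at bit 5: 0xc860
type (1b) val=0 bits=0x0 at bit 4: 0xc860
len (4b) val=14 bits=0xe at bit 0: 0xc86e
word = 0xc86e → big-endian bytes:
  [0]=0xc8  [1]=0x6e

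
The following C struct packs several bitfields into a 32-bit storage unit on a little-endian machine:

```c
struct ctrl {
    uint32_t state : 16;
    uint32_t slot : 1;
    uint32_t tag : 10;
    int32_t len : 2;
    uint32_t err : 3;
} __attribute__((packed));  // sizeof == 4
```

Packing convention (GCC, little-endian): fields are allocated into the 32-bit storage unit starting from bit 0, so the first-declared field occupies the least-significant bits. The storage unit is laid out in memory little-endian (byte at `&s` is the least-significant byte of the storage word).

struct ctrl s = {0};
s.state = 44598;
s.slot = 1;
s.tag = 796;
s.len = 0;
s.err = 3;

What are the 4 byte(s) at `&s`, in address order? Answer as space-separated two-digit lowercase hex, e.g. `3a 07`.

36 ae 39 66

state (16b) val=44598 bits=0xae36 at bit 0: 0x0000ae36
slot (1b) val=1 bits=0x1 at bit 16: 0x0001ae36
tag (10b) val=796 bits=0x31c at bit 17: 0x0639ae36
len (2b) val=0 bits=0x0 at bit 27: 0x0639ae36
err (3b) val=3 bits=0x3 at bit 29: 0x6639ae36
word = 0x6639ae36 → little-endian bytes:
  [0]=0x36  [1]=0xae  [2]=0x39  [3]=0x66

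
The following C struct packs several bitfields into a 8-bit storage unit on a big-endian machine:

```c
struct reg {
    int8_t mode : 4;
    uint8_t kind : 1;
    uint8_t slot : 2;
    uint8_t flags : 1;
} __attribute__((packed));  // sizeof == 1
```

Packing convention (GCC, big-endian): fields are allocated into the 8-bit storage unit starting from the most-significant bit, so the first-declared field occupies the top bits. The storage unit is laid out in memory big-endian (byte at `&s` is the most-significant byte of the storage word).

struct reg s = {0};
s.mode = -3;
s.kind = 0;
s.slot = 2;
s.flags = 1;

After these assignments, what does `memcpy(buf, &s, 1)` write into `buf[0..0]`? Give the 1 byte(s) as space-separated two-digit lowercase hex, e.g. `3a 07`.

d5

[4+:4] mode=-3 & 0xf = 0xd; word=0xd0
[3+:1] kind=0 & 0x1 = 0x0; word=0xd0
[1+:2] slot=2 & 0x3 = 0x2; word=0xd4
[0+:1] flags=1 & 0x1 = 0x1; word=0xd5
word = 0xd5 → big-endian bytes:
  [0]=0xd5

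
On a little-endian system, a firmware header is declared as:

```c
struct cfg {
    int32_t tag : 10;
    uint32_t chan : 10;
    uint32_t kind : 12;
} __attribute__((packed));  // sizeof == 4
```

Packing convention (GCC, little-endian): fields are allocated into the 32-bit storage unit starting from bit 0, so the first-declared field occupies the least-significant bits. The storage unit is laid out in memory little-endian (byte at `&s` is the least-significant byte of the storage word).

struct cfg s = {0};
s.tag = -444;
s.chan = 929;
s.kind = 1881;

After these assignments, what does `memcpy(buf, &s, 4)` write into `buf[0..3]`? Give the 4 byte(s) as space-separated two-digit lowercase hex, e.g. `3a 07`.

tag:10 = -444 → 0x244 << 0 → word 0x00000244
chan:10 = 929 → 0x3a1 << 10 → word 0x000e8644
kind:12 = 1881 → 0x759 << 20 → word 0x759e8644
word = 0x759e8644 → little-endian bytes:
  [0]=0x44  [1]=0x86  [2]=0x9e  [3]=0x75

44 86 9e 75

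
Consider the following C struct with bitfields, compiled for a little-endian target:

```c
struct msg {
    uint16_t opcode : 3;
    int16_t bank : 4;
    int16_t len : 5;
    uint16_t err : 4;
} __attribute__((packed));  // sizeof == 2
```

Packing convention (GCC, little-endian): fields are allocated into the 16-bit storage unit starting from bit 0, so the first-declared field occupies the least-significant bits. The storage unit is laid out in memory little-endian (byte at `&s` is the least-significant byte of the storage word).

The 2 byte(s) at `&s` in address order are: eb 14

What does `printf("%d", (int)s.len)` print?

[0]=0xeb [1]=0x14 (little-endian) → word 0x14eb
opcode [0+:3] = (word>>0) & 0x7 = 3
bank [3+:4] = (word>>3) & 0xf = 13
len [7+:5] = (word>>7) & 0x1f = 9  ←
err [12+:4] = (word>>12) & 0xf = 1
len signed 5b, MSB=0: value = 9

9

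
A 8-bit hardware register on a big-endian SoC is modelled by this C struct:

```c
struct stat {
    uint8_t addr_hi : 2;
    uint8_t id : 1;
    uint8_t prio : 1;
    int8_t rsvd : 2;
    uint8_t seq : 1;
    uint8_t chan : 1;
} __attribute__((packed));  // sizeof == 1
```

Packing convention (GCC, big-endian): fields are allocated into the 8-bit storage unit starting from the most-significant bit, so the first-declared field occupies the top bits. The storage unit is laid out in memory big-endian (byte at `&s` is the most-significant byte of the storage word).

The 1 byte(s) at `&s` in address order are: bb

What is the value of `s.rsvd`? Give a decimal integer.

[0]=0xbb (big-endian) → word 0xbb
addr_hi [6+:2] = (word>>6) & 0x3 = 2
id [5+:1] = (word>>5) & 0x1 = 1
prio [4+:1] = (word>>4) & 0x1 = 1
rsvd [2+:2] = (word>>2) & 0x3 = 2  ←
seq [1+:1] = (word>>1) & 0x1 = 1
chan [0+:1] = (word>>0) & 0x1 = 1
rsvd signed 2b, MSB=1: 2 - 4 = -2

-2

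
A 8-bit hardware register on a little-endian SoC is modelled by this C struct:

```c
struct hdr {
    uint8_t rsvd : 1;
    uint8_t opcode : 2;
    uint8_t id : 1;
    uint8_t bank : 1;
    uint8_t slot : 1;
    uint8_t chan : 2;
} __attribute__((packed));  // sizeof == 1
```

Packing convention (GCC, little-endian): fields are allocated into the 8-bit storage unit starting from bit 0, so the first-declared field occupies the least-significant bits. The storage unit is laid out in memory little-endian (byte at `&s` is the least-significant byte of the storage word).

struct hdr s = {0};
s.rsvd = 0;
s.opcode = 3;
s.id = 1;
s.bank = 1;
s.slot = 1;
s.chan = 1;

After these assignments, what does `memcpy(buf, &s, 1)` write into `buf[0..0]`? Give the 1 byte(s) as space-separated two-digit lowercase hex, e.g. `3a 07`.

7e

[0+:1] rsvd=0 & 0x1 = 0x0; word=0x00
[1+:2] opcode=3 & 0x3 = 0x3; word=0x06
[3+:1] id=1 & 0x1 = 0x1; word=0x0e
[4+:1] bank=1 & 0x1 = 0x1; word=0x1e
[5+:1] slot=1 & 0x1 = 0x1; word=0x3e
[6+:2] chan=1 & 0x3 = 0x1; word=0x7e
word = 0x7e → little-endian bytes:
  [0]=0x7e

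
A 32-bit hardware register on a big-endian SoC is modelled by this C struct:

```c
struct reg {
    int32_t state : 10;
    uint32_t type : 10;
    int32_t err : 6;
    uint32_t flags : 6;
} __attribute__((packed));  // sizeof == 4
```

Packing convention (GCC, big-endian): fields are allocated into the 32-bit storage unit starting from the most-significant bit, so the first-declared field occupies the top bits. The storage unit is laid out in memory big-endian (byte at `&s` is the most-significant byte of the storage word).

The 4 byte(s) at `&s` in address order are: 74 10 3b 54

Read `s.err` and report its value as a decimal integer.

[0]=0x74 [1]=0x10 [2]=0x3b [3]=0x54 (big-endian) → word 0x74103b54
state:10 @ bit 22 → (0x74103b54>>22)&0x3ff = 0x1d0
type:10 @ bit 12 → (0x74103b54>>12)&0x3ff = 0x103
err:6 @ bit 6 → (0x74103b54>>6)&0x3f = 0x2d  ←
flags:6 @ bit 0 → (0x74103b54>>0)&0x3f = 0x14
err signed 6b, MSB=1: 45 - 64 = -19

-19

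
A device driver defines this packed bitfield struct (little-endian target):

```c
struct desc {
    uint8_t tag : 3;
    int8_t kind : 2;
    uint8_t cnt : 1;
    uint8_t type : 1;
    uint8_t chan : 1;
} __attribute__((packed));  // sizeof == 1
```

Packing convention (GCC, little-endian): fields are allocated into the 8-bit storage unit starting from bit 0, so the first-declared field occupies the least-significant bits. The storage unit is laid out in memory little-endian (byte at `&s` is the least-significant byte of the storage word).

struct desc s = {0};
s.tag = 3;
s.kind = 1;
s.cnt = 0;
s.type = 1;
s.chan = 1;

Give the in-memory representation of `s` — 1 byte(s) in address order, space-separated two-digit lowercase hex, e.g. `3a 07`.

cb

tag (3b) val=3 bits=0x3 at bit 0: 0x03
kind (2b) val=1 bits=0x1 at bit 3: 0x0b
cnt (1b) val=0 bits=0x0 at bit 5: 0x0b
type (1b) val=1 bits=0x1 at bit 6: 0x4b
chan (1b) val=1 bits=0x1 at bit 7: 0xcb
word = 0xcb → little-endian bytes:
  [0]=0xcb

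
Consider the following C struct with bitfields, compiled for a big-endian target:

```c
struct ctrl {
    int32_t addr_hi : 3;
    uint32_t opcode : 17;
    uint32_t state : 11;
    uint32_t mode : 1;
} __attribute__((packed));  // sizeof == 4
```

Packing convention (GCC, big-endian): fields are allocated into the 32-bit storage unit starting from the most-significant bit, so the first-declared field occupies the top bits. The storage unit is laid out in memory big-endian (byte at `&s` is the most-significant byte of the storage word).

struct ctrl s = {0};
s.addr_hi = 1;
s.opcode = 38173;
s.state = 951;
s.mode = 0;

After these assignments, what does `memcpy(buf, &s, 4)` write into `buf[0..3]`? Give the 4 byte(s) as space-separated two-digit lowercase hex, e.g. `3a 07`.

addr_hi (3b) val=1 bits=0x1 at bit 29: 0x20000000
opcode (17b) val=38173 bits=0x951d at bit 12: 0x2951d000
state (11b) val=951 bits=0x3b7 at bit 1: 0x2951d76e
mode (1b) val=0 bits=0x0 at bit 0: 0x2951d76e
word = 0x2951d76e → big-endian bytes:
  [0]=0x29  [1]=0x51  [2]=0xd7  [3]=0x6e

29 51 d7 6e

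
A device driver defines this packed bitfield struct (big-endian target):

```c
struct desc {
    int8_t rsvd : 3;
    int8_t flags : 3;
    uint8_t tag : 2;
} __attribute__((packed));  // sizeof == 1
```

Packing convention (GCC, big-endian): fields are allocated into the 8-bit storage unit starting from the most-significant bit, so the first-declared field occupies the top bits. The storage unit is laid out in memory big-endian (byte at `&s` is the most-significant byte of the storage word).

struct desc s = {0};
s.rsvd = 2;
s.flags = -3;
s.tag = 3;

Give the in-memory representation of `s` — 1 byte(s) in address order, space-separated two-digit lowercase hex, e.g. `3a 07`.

57

rsvd (3b) val=2 bits=0x2 at bit 5: 0x40
flags (3b) val=-3 bits=0x5 at bit 2: 0x54
tag (2b) val=3 bits=0x3 at bit 0: 0x57
word = 0x57 → big-endian bytes:
  [0]=0x57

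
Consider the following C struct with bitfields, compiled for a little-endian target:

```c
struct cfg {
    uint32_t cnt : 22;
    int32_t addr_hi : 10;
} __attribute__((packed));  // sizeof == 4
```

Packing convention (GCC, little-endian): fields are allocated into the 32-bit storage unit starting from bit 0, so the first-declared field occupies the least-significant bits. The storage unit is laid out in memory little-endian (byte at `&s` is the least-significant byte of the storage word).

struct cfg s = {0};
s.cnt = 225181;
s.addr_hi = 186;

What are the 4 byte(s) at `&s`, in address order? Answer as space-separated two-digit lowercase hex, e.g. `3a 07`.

9d 6f 83 2e

cnt:22 = 225181 → 0x36f9d << 0 → word 0x00036f9d
addr_hi:10 = 186 → 0xba << 22 → word 0x2e836f9d
word = 0x2e836f9d → little-endian bytes:
  [0]=0x9d  [1]=0x6f  [2]=0x83  [3]=0x2e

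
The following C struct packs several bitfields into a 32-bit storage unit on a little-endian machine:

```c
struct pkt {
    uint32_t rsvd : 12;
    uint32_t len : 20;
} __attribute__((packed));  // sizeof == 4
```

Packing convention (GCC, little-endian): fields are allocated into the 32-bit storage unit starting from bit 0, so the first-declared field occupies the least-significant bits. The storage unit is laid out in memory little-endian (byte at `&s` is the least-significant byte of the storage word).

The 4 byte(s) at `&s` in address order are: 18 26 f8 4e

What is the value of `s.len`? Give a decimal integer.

323458

[0]=0x18 [1]=0x26 [2]=0xf8 [3]=0x4e (little-endian) → word 0x4ef82618
rsvd:12 @ bit 0 → (0x4ef82618>>0)&0xfff = 0x618
len:20 @ bit 12 → (0x4ef82618>>12)&0xfffff = 0x4ef82  ←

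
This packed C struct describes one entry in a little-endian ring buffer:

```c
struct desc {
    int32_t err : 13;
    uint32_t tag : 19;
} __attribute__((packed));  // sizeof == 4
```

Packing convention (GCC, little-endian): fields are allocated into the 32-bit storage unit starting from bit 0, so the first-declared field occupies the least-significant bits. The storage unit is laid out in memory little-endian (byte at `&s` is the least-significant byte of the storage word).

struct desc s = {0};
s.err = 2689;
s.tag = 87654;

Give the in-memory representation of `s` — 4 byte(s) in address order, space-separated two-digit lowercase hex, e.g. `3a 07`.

81 ca cc 2a

err (13b) val=2689 bits=0xa81 at bit 0: 0x00000a81
tag (19b) val=87654 bits=0x15666 at bit 13: 0x2accca81
word = 0x2accca81 → little-endian bytes:
  [0]=0x81  [1]=0xca  [2]=0xcc  [3]=0x2a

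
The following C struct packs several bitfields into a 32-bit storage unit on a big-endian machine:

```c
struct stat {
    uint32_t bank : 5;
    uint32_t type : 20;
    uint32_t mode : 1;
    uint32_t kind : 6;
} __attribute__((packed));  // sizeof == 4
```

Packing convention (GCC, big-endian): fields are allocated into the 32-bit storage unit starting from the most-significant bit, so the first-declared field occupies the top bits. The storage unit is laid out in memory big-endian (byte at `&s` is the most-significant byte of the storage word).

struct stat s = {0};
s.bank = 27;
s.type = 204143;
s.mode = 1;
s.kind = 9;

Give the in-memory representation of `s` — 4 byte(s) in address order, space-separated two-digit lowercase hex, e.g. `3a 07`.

d9 8e b7 c9

[27+:5] bank=27 & 0x1f = 0x1b; word=0xd8000000
[7+:20] type=204143 & 0xfffff = 0x31d6f; word=0xd98eb780
[6+:1] mode=1 & 0x1 = 0x1; word=0xd98eb7c0
[0+:6] kind=9 & 0x3f = 0x9; word=0xd98eb7c9
word = 0xd98eb7c9 → big-endian bytes:
  [0]=0xd9  [1]=0x8e  [2]=0xb7  [3]=0xc9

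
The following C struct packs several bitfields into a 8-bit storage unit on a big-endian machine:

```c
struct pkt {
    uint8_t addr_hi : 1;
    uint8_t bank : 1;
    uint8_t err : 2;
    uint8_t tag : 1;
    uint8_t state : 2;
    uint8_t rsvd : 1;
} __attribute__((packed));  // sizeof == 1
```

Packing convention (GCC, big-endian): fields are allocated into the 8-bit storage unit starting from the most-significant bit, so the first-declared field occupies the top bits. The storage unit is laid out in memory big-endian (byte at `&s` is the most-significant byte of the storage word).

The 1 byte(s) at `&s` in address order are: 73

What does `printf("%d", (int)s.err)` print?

[0]=0x73 (big-endian) → word 0x73
addr_hi [7+:1] = (word>>7) & 0x1 = 0
bank [6+:1] = (word>>6) & 0x1 = 1
err [4+:2] = (word>>4) & 0x3 = 3  ←
tag [3+:1] = (word>>3) & 0x1 = 0
state [1+:2] = (word>>1) & 0x3 = 1
rsvd [0+:1] = (word>>0) & 0x1 = 1

3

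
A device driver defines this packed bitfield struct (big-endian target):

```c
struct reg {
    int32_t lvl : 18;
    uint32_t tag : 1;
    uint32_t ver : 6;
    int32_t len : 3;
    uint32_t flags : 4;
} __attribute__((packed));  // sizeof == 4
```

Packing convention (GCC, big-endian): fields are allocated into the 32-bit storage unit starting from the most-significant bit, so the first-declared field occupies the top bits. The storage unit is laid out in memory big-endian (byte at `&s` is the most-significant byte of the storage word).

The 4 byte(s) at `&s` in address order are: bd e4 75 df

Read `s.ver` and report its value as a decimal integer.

43

[0]=0xbd [1]=0xe4 [2]=0x75 [3]=0xdf (big-endian) → word 0xbde475df
lvl [14+:18] = (word>>14) & 0x3ffff = 194449
tag [13+:1] = (word>>13) & 0x1 = 1
ver [7+:6] = (word>>7) & 0x3f = 43  ←
len [4+:3] = (word>>4) & 0x7 = 5
flags [0+:4] = (word>>0) & 0xf = 15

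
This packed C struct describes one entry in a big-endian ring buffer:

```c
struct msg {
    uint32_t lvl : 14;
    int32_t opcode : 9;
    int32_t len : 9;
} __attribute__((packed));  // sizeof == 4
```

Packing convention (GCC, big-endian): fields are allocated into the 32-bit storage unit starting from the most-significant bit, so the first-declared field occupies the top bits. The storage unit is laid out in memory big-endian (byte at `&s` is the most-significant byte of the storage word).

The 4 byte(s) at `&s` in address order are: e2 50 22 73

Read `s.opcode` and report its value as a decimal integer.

[0]=0xe2 [1]=0x50 [2]=0x22 [3]=0x73 (big-endian) → word 0xe2502273
lvl [18+:14] = (word>>18) & 0x3fff = 14484
opcode [9+:9] = (word>>9) & 0x1ff = 17  ←
len [0+:9] = (word>>0) & 0x1ff = 115
opcode signed 9b, MSB=0: value = 17

17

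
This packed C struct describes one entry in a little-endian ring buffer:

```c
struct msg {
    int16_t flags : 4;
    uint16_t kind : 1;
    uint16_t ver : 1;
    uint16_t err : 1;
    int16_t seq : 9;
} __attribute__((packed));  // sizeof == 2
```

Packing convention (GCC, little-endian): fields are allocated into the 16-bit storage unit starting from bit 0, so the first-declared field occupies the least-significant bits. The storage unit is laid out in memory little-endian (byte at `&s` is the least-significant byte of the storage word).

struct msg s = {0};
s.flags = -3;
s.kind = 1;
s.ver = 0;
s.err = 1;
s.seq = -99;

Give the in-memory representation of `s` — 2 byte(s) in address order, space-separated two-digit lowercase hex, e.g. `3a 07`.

dd ce

flags:4 = -3 → 0xd << 0 → word 0x000d
kind:1 = 1 → 0x1 << 4 → word 0x001d
ver:1 = 0 → 0x0 << 5 → word 0x001d
err:1 = 1 → 0x1 << 6 → word 0x005d
seq:9 = -99 → 0x19d << 7 → word 0xcedd
word = 0xcedd → little-endian bytes:
  [0]=0xdd  [1]=0xce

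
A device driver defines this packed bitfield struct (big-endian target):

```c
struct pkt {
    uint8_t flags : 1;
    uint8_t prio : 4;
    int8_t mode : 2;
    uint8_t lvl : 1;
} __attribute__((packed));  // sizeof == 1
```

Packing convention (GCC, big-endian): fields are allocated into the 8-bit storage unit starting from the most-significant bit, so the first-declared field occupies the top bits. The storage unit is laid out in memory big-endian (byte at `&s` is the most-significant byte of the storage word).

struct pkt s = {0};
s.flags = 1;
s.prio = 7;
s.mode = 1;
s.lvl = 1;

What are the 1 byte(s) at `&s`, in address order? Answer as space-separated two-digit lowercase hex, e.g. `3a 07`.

bb

flags:1 = 1 → 0x1 << 7 → word 0x80
prio:4 = 7 → 0x7 << 3 → word 0xb8
mode:2 = 1 → 0x1 << 1 → word 0xba
lvl:1 = 1 → 0x1 << 0 → word 0xbb
word = 0xbb → big-endian bytes:
  [0]=0xbb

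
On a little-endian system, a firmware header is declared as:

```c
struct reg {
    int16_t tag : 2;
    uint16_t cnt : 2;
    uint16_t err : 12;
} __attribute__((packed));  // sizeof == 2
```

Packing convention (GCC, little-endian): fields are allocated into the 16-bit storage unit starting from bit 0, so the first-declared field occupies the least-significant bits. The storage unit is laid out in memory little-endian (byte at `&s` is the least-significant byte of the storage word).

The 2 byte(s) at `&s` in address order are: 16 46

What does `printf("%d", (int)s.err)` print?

[0]=0x16 [1]=0x46 (little-endian) → word 0x4616
tag:2 @ bit 0 → (0x4616>>0)&0x3 = 0x2
cnt:2 @ bit 2 → (0x4616>>2)&0x3 = 0x1
err:12 @ bit 4 → (0x4616>>4)&0xfff = 0x461  ←

1121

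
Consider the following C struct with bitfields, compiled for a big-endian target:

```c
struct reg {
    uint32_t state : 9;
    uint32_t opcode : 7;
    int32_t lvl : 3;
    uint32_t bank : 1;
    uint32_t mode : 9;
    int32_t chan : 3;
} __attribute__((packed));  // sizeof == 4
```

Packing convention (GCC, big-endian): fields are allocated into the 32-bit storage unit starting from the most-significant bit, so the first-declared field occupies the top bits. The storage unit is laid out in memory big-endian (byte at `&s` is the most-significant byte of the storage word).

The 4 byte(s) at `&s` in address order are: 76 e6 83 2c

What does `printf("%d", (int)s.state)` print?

[0]=0x76 [1]=0xe6 [2]=0x83 [3]=0x2c (big-endian) → word 0x76e6832c
state:9 @ bit 23 → (0x76e6832c>>23)&0x1ff = 0xed  ←
opcode:7 @ bit 16 → (0x76e6832c>>16)&0x7f = 0x66
lvl:3 @ bit 13 → (0x76e6832c>>13)&0x7 = 0x4
bank:1 @ bit 12 → (0x76e6832c>>12)&0x1 = 0x0
mode:9 @ bit 3 → (0x76e6832c>>3)&0x1ff = 0x65
chan:3 @ bit 0 → (0x76e6832c>>0)&0x7 = 0x4

237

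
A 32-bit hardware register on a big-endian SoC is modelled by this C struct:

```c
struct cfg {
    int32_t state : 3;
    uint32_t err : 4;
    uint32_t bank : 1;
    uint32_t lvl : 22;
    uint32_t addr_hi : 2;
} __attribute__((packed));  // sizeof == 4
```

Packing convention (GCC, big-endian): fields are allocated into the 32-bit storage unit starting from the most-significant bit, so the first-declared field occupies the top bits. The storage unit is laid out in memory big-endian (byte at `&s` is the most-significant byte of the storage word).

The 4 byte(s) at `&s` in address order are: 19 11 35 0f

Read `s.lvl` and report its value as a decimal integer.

281923

[0]=0x19 [1]=0x11 [2]=0x35 [3]=0x0f (big-endian) → word 0x1911350f
state:3 @ bit 29 → (0x1911350f>>29)&0x7 = 0x0
err:4 @ bit 25 → (0x1911350f>>25)&0xf = 0xc
bank:1 @ bit 24 → (0x1911350f>>24)&0x1 = 0x1
lvl:22 @ bit 2 → (0x1911350f>>2)&0x3fffff = 0x44d43  ←
addr_hi:2 @ bit 0 → (0x1911350f>>0)&0x3 = 0x3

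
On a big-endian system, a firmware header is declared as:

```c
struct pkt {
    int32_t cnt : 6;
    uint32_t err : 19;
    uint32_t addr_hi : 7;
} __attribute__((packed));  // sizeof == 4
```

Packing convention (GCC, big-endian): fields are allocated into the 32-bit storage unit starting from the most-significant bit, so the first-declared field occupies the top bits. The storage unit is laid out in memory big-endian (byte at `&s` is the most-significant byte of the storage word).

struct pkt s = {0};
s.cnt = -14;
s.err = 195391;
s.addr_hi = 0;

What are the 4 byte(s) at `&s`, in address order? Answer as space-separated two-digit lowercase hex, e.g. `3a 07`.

cnt:6 = -14 → 0x32 << 26 → word 0xc8000000
err:19 = 195391 → 0x2fb3f << 7 → word 0xc97d9f80
addr_hi:7 = 0 → 0x0 << 0 → word 0xc97d9f80
word = 0xc97d9f80 → big-endian bytes:
  [0]=0xc9  [1]=0x7d  [2]=0x9f  [3]=0x80

c9 7d 9f 80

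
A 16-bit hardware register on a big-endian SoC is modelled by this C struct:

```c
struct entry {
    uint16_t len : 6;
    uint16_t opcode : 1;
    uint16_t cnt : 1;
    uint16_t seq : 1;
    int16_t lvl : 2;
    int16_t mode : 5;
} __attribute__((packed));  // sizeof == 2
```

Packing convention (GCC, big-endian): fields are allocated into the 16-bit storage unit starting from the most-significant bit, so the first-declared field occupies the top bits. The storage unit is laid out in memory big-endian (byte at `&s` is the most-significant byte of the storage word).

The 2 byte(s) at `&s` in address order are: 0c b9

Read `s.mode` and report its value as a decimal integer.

-7

[0]=0x0c [1]=0xb9 (big-endian) → word 0x0cb9
len:6 @ bit 10 → (0x0cb9>>10)&0x3f = 0x3
opcode:1 @ bit 9 → (0x0cb9>>9)&0x1 = 0x0
cnt:1 @ bit 8 → (0x0cb9>>8)&0x1 = 0x0
seq:1 @ bit 7 → (0x0cb9>>7)&0x1 = 0x1
lvl:2 @ bit 5 → (0x0cb9>>5)&0x3 = 0x1
mode:5 @ bit 0 → (0x0cb9>>0)&0x1f = 0x19  ←
mode signed 5b, MSB=1: 25 - 32 = -7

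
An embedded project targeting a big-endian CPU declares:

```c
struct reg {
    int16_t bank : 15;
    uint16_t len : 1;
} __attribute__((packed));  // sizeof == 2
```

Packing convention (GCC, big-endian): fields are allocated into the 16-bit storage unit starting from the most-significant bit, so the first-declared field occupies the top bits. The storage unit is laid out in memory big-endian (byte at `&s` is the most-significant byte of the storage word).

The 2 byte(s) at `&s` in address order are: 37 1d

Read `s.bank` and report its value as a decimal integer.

7054

[0]=0x37 [1]=0x1d (big-endian) → word 0x371d
bank [1+:15] = (word>>1) & 0x7fff = 7054  ←
len [0+:1] = (word>>0) & 0x1 = 1
bank signed 15b, MSB=0: value = 7054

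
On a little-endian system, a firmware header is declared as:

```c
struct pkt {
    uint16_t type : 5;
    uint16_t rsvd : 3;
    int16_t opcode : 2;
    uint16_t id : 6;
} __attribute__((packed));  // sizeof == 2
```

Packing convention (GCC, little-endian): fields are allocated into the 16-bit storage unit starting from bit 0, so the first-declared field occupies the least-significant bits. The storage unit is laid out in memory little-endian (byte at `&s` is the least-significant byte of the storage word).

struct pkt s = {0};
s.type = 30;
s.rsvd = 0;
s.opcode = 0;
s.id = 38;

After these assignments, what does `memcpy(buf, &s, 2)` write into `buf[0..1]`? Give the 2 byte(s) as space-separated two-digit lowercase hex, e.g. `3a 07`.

1e 98

type (5b) val=30 bits=0x1e at bit 0: 0x001e
rsvd (3b) val=0 bits=0x0 at bit 5: 0x001e
opcode (2b) val=0 bits=0x0 at bit 8: 0x001e
id (6b) val=38 bits=0x26 at bit 10: 0x981e
word = 0x981e → little-endian bytes:
  [0]=0x1e  [1]=0x98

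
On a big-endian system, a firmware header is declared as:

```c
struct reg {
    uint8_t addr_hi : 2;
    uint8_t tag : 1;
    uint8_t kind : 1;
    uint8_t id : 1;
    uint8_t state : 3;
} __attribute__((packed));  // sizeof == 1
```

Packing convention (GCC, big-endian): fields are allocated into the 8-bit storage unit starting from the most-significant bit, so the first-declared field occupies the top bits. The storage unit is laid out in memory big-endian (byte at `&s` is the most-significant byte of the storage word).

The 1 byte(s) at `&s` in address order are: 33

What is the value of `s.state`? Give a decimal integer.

3

[0]=0x33 (big-endian) → word 0x33
addr_hi:2 @ bit 6 → (0x33>>6)&0x3 = 0x0
tag:1 @ bit 5 → (0x33>>5)&0x1 = 0x1
kind:1 @ bit 4 → (0x33>>4)&0x1 = 0x1
id:1 @ bit 3 → (0x33>>3)&0x1 = 0x0
state:3 @ bit 0 → (0x33>>0)&0x7 = 0x3  ←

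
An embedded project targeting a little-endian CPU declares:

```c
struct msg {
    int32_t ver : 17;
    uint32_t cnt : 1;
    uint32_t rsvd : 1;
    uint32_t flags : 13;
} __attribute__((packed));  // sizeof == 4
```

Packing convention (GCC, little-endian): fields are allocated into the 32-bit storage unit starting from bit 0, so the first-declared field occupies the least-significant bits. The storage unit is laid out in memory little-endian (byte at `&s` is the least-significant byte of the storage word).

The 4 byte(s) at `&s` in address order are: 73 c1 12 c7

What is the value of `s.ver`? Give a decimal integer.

49523

[0]=0x73 [1]=0xc1 [2]=0x12 [3]=0xc7 (little-endian) → word 0xc712c173
ver [0+:17] = (word>>0) & 0x1ffff = 49523  ←
cnt [17+:1] = (word>>17) & 0x1 = 1
rsvd [18+:1] = (word>>18) & 0x1 = 0
flags [19+:13] = (word>>19) & 0x1fff = 6370
ver signed 17b, MSB=0: value = 49523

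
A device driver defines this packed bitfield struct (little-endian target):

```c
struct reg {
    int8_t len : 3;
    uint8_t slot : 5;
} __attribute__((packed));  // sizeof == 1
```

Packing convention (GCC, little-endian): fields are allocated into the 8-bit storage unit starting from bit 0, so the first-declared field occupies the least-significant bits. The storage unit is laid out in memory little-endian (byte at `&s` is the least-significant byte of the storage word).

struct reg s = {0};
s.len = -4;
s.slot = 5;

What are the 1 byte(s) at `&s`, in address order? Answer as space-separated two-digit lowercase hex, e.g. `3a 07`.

2c

[0+:3] len=-4 & 0x7 = 0x4; word=0x04
[3+:5] slot=5 & 0x1f = 0x5; word=0x2c
word = 0x2c → little-endian bytes:
  [0]=0x2c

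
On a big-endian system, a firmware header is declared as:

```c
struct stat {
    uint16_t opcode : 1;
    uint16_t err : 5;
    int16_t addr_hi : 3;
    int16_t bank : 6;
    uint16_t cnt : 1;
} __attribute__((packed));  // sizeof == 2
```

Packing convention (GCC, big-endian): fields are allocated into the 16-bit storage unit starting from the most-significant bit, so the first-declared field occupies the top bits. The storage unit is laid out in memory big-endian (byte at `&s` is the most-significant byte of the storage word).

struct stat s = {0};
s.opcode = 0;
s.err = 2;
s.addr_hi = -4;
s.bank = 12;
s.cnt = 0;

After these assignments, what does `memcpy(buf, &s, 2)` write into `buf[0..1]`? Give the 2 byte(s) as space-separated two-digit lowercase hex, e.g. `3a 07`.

opcode:1 = 0 → 0x0 << 15 → word 0x0000
err:5 = 2 → 0x2 << 10 → word 0x0800
addr_hi:3 = -4 → 0x4 << 7 → word 0x0a00
bank:6 = 12 → 0xc << 1 → word 0x0a18
cnt:1 = 0 → 0x0 << 0 → word 0x0a18
word = 0x0a18 → big-endian bytes:
  [0]=0x0a  [1]=0x18

0a 18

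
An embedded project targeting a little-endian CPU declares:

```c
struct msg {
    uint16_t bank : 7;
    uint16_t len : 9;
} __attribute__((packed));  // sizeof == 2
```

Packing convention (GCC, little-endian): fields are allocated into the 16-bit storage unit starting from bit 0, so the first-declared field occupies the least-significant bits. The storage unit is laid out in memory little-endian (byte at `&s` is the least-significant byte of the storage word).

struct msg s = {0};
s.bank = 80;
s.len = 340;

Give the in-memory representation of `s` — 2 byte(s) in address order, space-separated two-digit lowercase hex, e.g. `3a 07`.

50 aa

bank (7b) val=80 bits=0x50 at bit 0: 0x0050
len (9b) val=340 bits=0x154 at bit 7: 0xaa50
word = 0xaa50 → little-endian bytes:
  [0]=0x50  [1]=0xaa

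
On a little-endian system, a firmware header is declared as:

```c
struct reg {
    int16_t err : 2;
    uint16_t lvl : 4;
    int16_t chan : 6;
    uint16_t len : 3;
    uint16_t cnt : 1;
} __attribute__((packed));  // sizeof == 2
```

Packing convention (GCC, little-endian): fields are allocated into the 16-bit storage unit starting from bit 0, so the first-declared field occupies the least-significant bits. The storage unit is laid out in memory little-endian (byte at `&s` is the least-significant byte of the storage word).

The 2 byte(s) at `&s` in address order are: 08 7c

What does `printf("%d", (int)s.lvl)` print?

2

[0]=0x08 [1]=0x7c (little-endian) → word 0x7c08
err:2 @ bit 0 → (0x7c08>>0)&0x3 = 0x0
lvl:4 @ bit 2 → (0x7c08>>2)&0xf = 0x2  ←
chan:6 @ bit 6 → (0x7c08>>6)&0x3f = 0x30
len:3 @ bit 12 → (0x7c08>>12)&0x7 = 0x7
cnt:1 @ bit 15 → (0x7c08>>15)&0x1 = 0x0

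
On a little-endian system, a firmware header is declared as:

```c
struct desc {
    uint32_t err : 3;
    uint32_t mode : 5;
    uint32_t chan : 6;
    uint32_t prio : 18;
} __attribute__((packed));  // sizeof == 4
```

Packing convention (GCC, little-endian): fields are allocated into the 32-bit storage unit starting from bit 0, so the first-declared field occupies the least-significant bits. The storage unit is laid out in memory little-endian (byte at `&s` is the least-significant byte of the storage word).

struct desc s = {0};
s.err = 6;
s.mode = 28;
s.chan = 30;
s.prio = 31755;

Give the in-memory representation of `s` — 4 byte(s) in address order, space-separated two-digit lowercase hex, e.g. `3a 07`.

err (3b) val=6 bits=0x6 at bit 0: 0x00000006
mode (5b) val=28 bits=0x1c at bit 3: 0x000000e6
chan (6b) val=30 bits=0x1e at bit 8: 0x00001ee6
prio (18b) val=31755 bits=0x7c0b at bit 14: 0x1f02dee6
word = 0x1f02dee6 → little-endian bytes:
  [0]=0xe6  [1]=0xde  [2]=0x02  [3]=0x1f

e6 de 02 1f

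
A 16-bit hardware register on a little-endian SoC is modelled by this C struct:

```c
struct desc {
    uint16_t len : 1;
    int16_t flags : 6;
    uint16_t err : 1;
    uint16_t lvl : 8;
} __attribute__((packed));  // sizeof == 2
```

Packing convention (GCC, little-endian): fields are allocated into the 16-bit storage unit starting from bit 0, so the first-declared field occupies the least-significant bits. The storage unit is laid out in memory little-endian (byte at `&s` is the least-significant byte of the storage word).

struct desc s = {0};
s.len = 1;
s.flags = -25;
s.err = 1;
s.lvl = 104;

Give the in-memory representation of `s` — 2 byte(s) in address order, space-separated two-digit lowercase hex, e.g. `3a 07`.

cf 68

len:1 = 1 → 0x1 << 0 → word 0x0001
flags:6 = -25 → 0x27 << 1 → word 0x004f
err:1 = 1 → 0x1 << 7 → word 0x00cf
lvl:8 = 104 → 0x68 << 8 → word 0x68cf
word = 0x68cf → little-endian bytes:
  [0]=0xcf  [1]=0x68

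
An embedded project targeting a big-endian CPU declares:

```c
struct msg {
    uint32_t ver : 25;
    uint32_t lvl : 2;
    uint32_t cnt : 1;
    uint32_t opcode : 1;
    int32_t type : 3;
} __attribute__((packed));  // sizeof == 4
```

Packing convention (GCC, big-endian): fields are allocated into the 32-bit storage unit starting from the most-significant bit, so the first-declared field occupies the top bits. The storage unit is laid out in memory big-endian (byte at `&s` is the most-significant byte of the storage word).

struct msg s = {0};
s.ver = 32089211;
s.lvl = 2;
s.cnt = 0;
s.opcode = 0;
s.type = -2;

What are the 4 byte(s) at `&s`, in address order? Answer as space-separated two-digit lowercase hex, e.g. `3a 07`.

f4 d2 3d c6

ver:25 = 32089211 → 0x1e9a47b << 7 → word 0xf4d23d80
lvl:2 = 2 → 0x2 << 5 → word 0xf4d23dc0
cnt:1 = 0 → 0x0 << 4 → word 0xf4d23dc0
opcode:1 = 0 → 0x0 << 3 → word 0xf4d23dc0
type:3 = -2 → 0x6 << 0 → word 0xf4d23dc6
word = 0xf4d23dc6 → big-endian bytes:
  [0]=0xf4  [1]=0xd2  [2]=0x3d  [3]=0xc6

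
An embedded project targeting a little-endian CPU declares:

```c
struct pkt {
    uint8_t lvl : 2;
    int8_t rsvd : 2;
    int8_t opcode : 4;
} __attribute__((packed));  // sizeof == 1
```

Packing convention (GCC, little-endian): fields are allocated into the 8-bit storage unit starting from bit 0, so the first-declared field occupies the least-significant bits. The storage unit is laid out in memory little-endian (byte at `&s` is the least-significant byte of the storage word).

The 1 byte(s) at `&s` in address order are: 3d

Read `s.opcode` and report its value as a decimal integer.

3

[0]=0x3d (little-endian) → word 0x3d
lvl [0+:2] = (word>>0) & 0x3 = 1
rsvd [2+:2] = (word>>2) & 0x3 = 3
opcode [4+:4] = (word>>4) & 0xf = 3  ←
opcode signed 4b, MSB=0: value = 3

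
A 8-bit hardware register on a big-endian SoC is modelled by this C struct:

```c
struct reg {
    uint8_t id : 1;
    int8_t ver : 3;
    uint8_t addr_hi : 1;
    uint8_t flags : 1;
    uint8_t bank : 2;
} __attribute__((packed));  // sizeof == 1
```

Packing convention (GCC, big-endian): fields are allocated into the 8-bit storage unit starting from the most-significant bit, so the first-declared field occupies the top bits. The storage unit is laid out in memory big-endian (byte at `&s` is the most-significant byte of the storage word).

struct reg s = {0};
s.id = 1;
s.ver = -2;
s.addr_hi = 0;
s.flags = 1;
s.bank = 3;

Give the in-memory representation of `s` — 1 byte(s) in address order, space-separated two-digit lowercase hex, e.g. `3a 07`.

id (1b) val=1 bits=0x1 at bit 7: 0x80
ver (3b) val=-2 bits=0x6 at bit 4: 0xe0
addr_hi (1b) val=0 bits=0x0 at bit 3: 0xe0
flags (1b) val=1 bits=0x1 at bit 2: 0xe4
bank (2b) val=3 bits=0x3 at bit 0: 0xe7
word = 0xe7 → big-endian bytes:
  [0]=0xe7

e7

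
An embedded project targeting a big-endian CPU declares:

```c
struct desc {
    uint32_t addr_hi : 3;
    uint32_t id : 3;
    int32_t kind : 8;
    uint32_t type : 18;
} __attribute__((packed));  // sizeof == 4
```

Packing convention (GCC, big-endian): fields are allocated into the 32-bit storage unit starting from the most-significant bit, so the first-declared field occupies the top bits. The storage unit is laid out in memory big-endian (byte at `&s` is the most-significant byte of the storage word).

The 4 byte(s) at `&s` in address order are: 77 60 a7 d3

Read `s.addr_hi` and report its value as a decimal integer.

[0]=0x77 [1]=0x60 [2]=0xa7 [3]=0xd3 (big-endian) → word 0x7760a7d3
addr_hi [29+:3] = (word>>29) & 0x7 = 3  ←
id [26+:3] = (word>>26) & 0x7 = 5
kind [18+:8] = (word>>18) & 0xff = 216
type [0+:18] = (word>>0) & 0x3ffff = 42963

3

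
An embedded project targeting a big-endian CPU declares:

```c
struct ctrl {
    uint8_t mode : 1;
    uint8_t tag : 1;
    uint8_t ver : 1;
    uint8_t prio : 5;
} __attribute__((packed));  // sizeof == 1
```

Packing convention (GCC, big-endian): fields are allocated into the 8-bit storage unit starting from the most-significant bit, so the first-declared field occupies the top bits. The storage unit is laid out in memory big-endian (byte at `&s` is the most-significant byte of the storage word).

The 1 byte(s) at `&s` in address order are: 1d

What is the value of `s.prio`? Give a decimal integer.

[0]=0x1d (big-endian) → word 0x1d
mode [7+:1] = (word>>7) & 0x1 = 0
tag [6+:1] = (word>>6) & 0x1 = 0
ver [5+:1] = (word>>5) & 0x1 = 0
prio [0+:5] = (word>>0) & 0x1f = 29  ←

29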